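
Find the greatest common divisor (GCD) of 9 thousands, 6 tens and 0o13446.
Convert 9 thousands, 6 tens (place-value notation) → 9×1000 + 6×10 = 9060 (decimal)
Convert 0o13446 (octal) → 1×4096 + 3×512 + 4×64 + 4×8 + 6 = 5926 (decimal)
Compute gcd(9060, 5926) = 2
2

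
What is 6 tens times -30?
Convert 6 tens (place-value notation) → 6×10 = 60 (decimal)
Compute 60 × -30 = -1800
-1800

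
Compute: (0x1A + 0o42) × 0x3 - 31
Convert 0x1A (hexadecimal) → 1×16 + 10 = 26 (decimal)
Convert 0o42 (octal) → 4×8 + 2 = 34 (decimal)
Convert 0x3 (hexadecimal) → 3 (decimal)
Expression in decimal: (26 + 34) × 3 - 31
Parentheses first: 26 + 34 = 60
Multiply: 60 × 3 = 180
Subtract: 180 - 31 = 149
149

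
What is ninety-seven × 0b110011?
Convert ninety-seven (English words) → 97 (decimal)
Convert 0b110011 (binary) → 32 + 16 + 2 + 1 = 51 (decimal)
Compute 97 × 51 = 4947
4947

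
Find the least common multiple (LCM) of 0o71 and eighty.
Convert 0o71 (octal) → 7×8 + 1 = 57 (decimal)
Convert eighty (English words) → 80 (decimal)
Compute lcm(57, 80) = 4560
4560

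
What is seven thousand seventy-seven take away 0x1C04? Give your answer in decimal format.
Convert seven thousand seventy-seven (English words) → 7×1000 + 77 = 7077 (decimal)
Convert 0x1C04 (hexadecimal) → 1×4096 + 12×256 + 4 = 7172 (decimal)
Compute 7077 - 7172 = -95
-95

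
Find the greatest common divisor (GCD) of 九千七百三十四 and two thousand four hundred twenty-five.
Convert 九千七百三十四 (Chinese numeral) → 9×1000 + 7×100 + 3×10 + 4 = 9734 (decimal)
Convert two thousand four hundred twenty-five (English words) → 2×1000 + 4×100 + 25 = 2425 (decimal)
Compute gcd(9734, 2425) = 1
1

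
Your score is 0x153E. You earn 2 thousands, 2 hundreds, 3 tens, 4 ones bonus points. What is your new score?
Convert 0x153E (hexadecimal) → 1×4096 + 5×256 + 3×16 + 14 = 5438 (decimal)
Convert 2 thousands, 2 hundreds, 3 tens, 4 ones (place-value notation) → 2×1000 + 2×100 + 3×10 + 4 = 2234 (decimal)
Compute 5438 + 2234 = 7672
7672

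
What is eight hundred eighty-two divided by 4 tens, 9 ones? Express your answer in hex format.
Convert eight hundred eighty-two (English words) → 8×100 + 82 = 882 (decimal)
Convert 4 tens, 9 ones (place-value notation) → 4×10 + 9 = 49 (decimal)
Compute 882 ÷ 49 = 18
Convert 18 (decimal) → 18 = 1×16 + 2 → 0x12 (hexadecimal)
0x12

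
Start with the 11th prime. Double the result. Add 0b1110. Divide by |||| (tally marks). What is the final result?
Convert the 11th prime (prime index) → 31 (decimal)
Start: 31
31 × 2 = 62
Convert 0b1110 (binary) → 8 + 4 + 2 = 14 (decimal)
62 + 14 = 76
Convert |||| (tally marks) → 4 (decimal)
76 ÷ 4 = 19
19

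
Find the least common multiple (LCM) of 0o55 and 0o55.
Convert 0o55 (octal) → 5×8 + 5 = 45 (decimal)
Convert 0o55 (octal) → 5×8 + 5 = 45 (decimal)
Compute lcm(45, 45) = 45
45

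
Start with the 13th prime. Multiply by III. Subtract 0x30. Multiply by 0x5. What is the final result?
Convert the 13th prime (prime index) → 41 (decimal)
Start: 41
Convert III (Roman numeral) → 1 + 1 + 1 = 3 (decimal)
41 × 3 = 123
Convert 0x30 (hexadecimal) → 3×16 = 48 (decimal)
123 - 48 = 75
Convert 0x5 (hexadecimal) → 5 (decimal)
75 × 5 = 375
375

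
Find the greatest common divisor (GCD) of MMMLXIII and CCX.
Convert MMMLXIII (Roman numeral) → 1000 + 1000 + 1000 + 50 + 10 + 1 + 1 + 1 = 3063 (decimal)
Convert CCX (Roman numeral) → 100 + 100 + 10 = 210 (decimal)
Compute gcd(3063, 210) = 3
3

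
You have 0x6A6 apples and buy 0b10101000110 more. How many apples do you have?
Convert 0x6A6 (hexadecimal) → 6×256 + 10×16 + 6 = 1702 (decimal)
Convert 0b10101000110 (binary) → 1024 + 256 + 64 + 4 + 2 = 1350 (decimal)
Compute 1702 + 1350 = 3052
3052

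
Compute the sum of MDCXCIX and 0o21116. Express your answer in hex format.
Convert MDCXCIX (Roman numeral) → 1000 + 500 + 100 + 90 + 9 = 1699 (decimal)
Convert 0o21116 (octal) → 2×4096 + 1×512 + 1×64 + 1×8 + 6 = 8782 (decimal)
Compute 1699 + 8782 = 10481
Convert 10481 (decimal) → 10481 = 2×4096 + 8×256 + 15×16 + 1 → 0x28F1 (hexadecimal)
0x28F1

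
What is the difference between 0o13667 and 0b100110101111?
Convert 0o13667 (octal) → 1×4096 + 3×512 + 6×64 + 6×8 + 7 = 6071 (decimal)
Convert 0b100110101111 (binary) → 2048 + 256 + 128 + 32 + 8 + 4 + 2 + 1 = 2479 (decimal)
Difference: |6071 - 2479| = 3592
3592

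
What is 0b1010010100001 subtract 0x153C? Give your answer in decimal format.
Convert 0b1010010100001 (binary) → 4096 + 1024 + 128 + 32 + 1 = 5281 (decimal)
Convert 0x153C (hexadecimal) → 1×4096 + 5×256 + 3×16 + 12 = 5436 (decimal)
Compute 5281 - 5436 = -155
-155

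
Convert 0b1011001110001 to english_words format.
Convert 0b1011001110001 (binary) → 4096 + 1024 + 512 + 64 + 32 + 16 + 1 = 5745 (decimal)
Convert 5745 (decimal) → 5745 = 5×1000 + 7×100 + 45 → five thousand seven hundred forty-five (English words)
five thousand seven hundred forty-five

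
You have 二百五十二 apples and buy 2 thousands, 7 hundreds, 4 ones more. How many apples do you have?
Convert 二百五十二 (Chinese numeral) → 2×100 + 5×10 + 2 = 252 (decimal)
Convert 2 thousands, 7 hundreds, 4 ones (place-value notation) → 2×1000 + 7×100 + 4 = 2704 (decimal)
Compute 252 + 2704 = 2956
2956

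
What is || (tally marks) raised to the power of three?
Convert || (tally marks) → 2 (decimal)
Convert three (English words) → 3 (decimal)
Compute 2 ^ 3 = 8
8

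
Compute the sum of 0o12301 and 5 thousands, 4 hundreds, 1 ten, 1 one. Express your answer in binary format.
Convert 0o12301 (octal) → 1×4096 + 2×512 + 3×64 + 1 = 5313 (decimal)
Convert 5 thousands, 4 hundreds, 1 ten, 1 one (place-value notation) → 5×1000 + 4×100 + 1×10 + 1 = 5411 (decimal)
Compute 5313 + 5411 = 10724
Convert 10724 (decimal) → 10724 = 8192 + 2048 + 256 + 128 + 64 + 32 + 4 → 0b10100111100100 (binary)
0b10100111100100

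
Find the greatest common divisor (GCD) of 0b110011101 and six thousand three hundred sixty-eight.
Convert 0b110011101 (binary) → 256 + 128 + 16 + 8 + 4 + 1 = 413 (decimal)
Convert six thousand three hundred sixty-eight (English words) → 6×1000 + 3×100 + 68 = 6368 (decimal)
Compute gcd(413, 6368) = 1
1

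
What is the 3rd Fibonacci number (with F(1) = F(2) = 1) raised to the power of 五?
Convert the 3rd Fibonacci number (with F(1) = F(2) = 1) (Fibonacci index) → 1, 1, 2 → 2 (decimal)
Convert 五 (Chinese numeral) → 5 (decimal)
Compute 2 ^ 5 = 32
32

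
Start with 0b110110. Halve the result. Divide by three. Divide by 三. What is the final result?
Convert 0b110110 (binary) → 32 + 16 + 4 + 2 = 54 (decimal)
Start: 54
54 ÷ 2 = 27
Convert three (English words) → 3 (decimal)
27 ÷ 3 = 9
Convert 三 (Chinese numeral) → 3 (decimal)
9 ÷ 3 = 3
3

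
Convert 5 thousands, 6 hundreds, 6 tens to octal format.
Convert 5 thousands, 6 hundreds, 6 tens (place-value notation) → 5×1000 + 6×100 + 6×10 = 5660 (decimal)
Convert 5660 (decimal) → 5660 = 1×4096 + 3×512 + 3×8 + 4 → 0o13034 (octal)
0o13034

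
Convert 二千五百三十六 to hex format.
Convert 二千五百三十六 (Chinese numeral) → 2×1000 + 5×100 + 3×10 + 6 = 2536 (decimal)
Convert 2536 (decimal) → 2536 = 9×256 + 14×16 + 8 → 0x9E8 (hexadecimal)
0x9E8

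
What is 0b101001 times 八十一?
Convert 0b101001 (binary) → 32 + 8 + 1 = 41 (decimal)
Convert 八十一 (Chinese numeral) → 8×10 + 1 = 81 (decimal)
Compute 41 × 81 = 3321
3321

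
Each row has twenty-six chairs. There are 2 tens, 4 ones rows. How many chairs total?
Convert twenty-six (English words) → 26 (decimal)
Convert 2 tens, 4 ones (place-value notation) → 2×10 + 4 = 24 (decimal)
Compute 26 × 24 = 624
624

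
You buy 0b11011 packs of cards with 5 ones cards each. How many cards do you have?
Convert 5 ones (place-value notation) → 5 (decimal)
Convert 0b11011 (binary) → 16 + 8 + 2 + 1 = 27 (decimal)
Compute 5 × 27 = 135
135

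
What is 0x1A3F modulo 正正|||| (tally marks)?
Convert 0x1A3F (hexadecimal) → 1×4096 + 10×256 + 3×16 + 15 = 6719 (decimal)
Convert 正正|||| (tally marks) → 5 + 5 + 4 = 14 (decimal)
Compute 6719 mod 14 = 13
13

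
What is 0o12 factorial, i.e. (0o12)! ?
Convert 0o12 (octal) → 1×8 + 2 = 10 (decimal)
Compute 10! = 3628800
3628800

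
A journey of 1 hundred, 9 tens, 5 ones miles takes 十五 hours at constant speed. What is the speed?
Convert 1 hundred, 9 tens, 5 ones (place-value notation) → 1×100 + 9×10 + 5 = 195 (decimal)
Convert 十五 (Chinese numeral) → 1×10 + 5 = 15 (decimal)
Compute 195 ÷ 15 = 13
13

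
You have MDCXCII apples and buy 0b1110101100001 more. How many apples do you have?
Convert MDCXCII (Roman numeral) → 1000 + 500 + 100 + 90 + 1 + 1 = 1692 (decimal)
Convert 0b1110101100001 (binary) → 4096 + 2048 + 1024 + 256 + 64 + 32 + 1 = 7521 (decimal)
Compute 1692 + 7521 = 9213
9213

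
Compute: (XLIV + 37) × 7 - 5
Convert XLIV (Roman numeral) → 40 + 4 = 44 (decimal)
Expression in decimal: (44 + 37) × 7 - 5
Parentheses first: 44 + 37 = 81
Multiply: 81 × 7 = 567
Subtract: 567 - 5 = 562
562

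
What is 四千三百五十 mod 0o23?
Convert 四千三百五十 (Chinese numeral) → 4×1000 + 3×100 + 5×10 = 4350 (decimal)
Convert 0o23 (octal) → 2×8 + 3 = 19 (decimal)
Compute 4350 mod 19 = 18
18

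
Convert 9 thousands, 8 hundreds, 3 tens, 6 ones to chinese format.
Convert 9 thousands, 8 hundreds, 3 tens, 6 ones (place-value notation) → 9×1000 + 8×100 + 3×10 + 6 = 9836 (decimal)
Convert 9836 (decimal) → 9836 = 9×1000 + 8×100 + 3×10 + 6 → 九千八百三十六 (Chinese numeral)
九千八百三十六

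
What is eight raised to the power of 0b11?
Convert eight (English words) → 8 (decimal)
Convert 0b11 (binary) → 2 + 1 = 3 (decimal)
Compute 8 ^ 3 = 512
512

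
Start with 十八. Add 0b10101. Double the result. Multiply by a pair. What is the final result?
Convert 十八 (Chinese numeral) → 1×10 + 8 = 18 (decimal)
Start: 18
Convert 0b10101 (binary) → 16 + 4 + 1 = 21 (decimal)
18 + 21 = 39
39 × 2 = 78
Convert a pair (colloquial) → 2 (decimal)
78 × 2 = 156
156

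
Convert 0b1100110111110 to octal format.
Convert 0b1100110111110 (binary) → 4096 + 2048 + 256 + 128 + 32 + 16 + 8 + 4 + 2 = 6590 (decimal)
Convert 6590 (decimal) → 6590 = 1×4096 + 4×512 + 6×64 + 7×8 + 6 → 0o14676 (octal)
0o14676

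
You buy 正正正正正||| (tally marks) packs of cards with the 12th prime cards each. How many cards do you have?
Convert the 12th prime (prime index) → 37 (decimal)
Convert 正正正正正||| (tally marks) → 5 + 5 + 5 + 5 + 5 + 3 = 28 (decimal)
Compute 37 × 28 = 1036
1036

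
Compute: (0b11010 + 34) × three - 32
Convert 0b11010 (binary) → 16 + 8 + 2 = 26 (decimal)
Convert three (English words) → 3 (decimal)
Expression in decimal: (26 + 34) × 3 - 32
Parentheses first: 26 + 34 = 60
Multiply: 60 × 3 = 180
Subtract: 180 - 32 = 148
148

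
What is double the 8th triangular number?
The 8th triangular number = 8×9/2 = 36
Compute 36 × 2 = 72
72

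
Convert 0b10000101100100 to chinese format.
Convert 0b10000101100100 (binary) → 8192 + 256 + 64 + 32 + 4 = 8548 (decimal)
Convert 8548 (decimal) → 8548 = 8×1000 + 5×100 + 4×10 + 8 → 八千五百四十八 (Chinese numeral)
八千五百四十八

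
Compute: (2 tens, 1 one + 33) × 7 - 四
Convert 2 tens, 1 one (place-value notation) → 2×10 + 1 = 21 (decimal)
Convert 四 (Chinese numeral) → 4 (decimal)
Expression in decimal: (21 + 33) × 7 - 4
Parentheses first: 21 + 33 = 54
Multiply: 54 × 7 = 378
Subtract: 378 - 4 = 374
374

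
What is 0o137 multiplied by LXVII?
Convert 0o137 (octal) → 1×64 + 3×8 + 7 = 95 (decimal)
Convert LXVII (Roman numeral) → 50 + 10 + 5 + 1 + 1 = 67 (decimal)
Compute 95 × 67 = 6365
6365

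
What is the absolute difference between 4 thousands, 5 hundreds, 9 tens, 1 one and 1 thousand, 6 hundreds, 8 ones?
Convert 4 thousands, 5 hundreds, 9 tens, 1 one (place-value notation) → 4×1000 + 5×100 + 9×10 + 1 = 4591 (decimal)
Convert 1 thousand, 6 hundreds, 8 ones (place-value notation) → 1×1000 + 6×100 + 8 = 1608 (decimal)
Compute |4591 - 1608| = 2983
2983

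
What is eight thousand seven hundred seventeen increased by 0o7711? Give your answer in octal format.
Convert eight thousand seven hundred seventeen (English words) → 8×1000 + 7×100 + 17 = 8717 (decimal)
Convert 0o7711 (octal) → 7×512 + 7×64 + 1×8 + 1 = 4041 (decimal)
Compute 8717 + 4041 = 12758
Convert 12758 (decimal) → 12758 = 3×4096 + 7×64 + 2×8 + 6 → 0o30726 (octal)
0o30726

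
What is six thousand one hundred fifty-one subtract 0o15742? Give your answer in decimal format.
Convert six thousand one hundred fifty-one (English words) → 6×1000 + 1×100 + 51 = 6151 (decimal)
Convert 0o15742 (octal) → 1×4096 + 5×512 + 7×64 + 4×8 + 2 = 7138 (decimal)
Compute 6151 - 7138 = -987
-987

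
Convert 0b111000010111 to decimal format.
Convert 0b111000010111 (binary) → 2048 + 1024 + 512 + 16 + 4 + 2 + 1 = 3607 (decimal)
3607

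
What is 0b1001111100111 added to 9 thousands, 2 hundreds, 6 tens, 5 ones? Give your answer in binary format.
Convert 0b1001111100111 (binary) → 4096 + 512 + 256 + 128 + 64 + 32 + 4 + 2 + 1 = 5095 (decimal)
Convert 9 thousands, 2 hundreds, 6 tens, 5 ones (place-value notation) → 9×1000 + 2×100 + 6×10 + 5 = 9265 (decimal)
Compute 5095 + 9265 = 14360
Convert 14360 (decimal) → 14360 = 8192 + 4096 + 2048 + 16 + 8 → 0b11100000011000 (binary)
0b11100000011000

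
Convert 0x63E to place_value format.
Convert 0x63E (hexadecimal) → 6×256 + 3×16 + 14 = 1598 (decimal)
Convert 1598 (decimal) → 1598 = 1×1000 + 5×100 + 9×10 + 8 → 1 thousand, 5 hundreds, 9 tens, 8 ones (place-value notation)
1 thousand, 5 hundreds, 9 tens, 8 ones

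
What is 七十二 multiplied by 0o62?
Convert 七十二 (Chinese numeral) → 7×10 + 2 = 72 (decimal)
Convert 0o62 (octal) → 6×8 + 2 = 50 (decimal)
Compute 72 × 50 = 3600
3600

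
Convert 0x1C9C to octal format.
Convert 0x1C9C (hexadecimal) → 1×4096 + 12×256 + 9×16 + 12 = 7324 (decimal)
Convert 7324 (decimal) → 7324 = 1×4096 + 6×512 + 2×64 + 3×8 + 4 → 0o16234 (octal)
0o16234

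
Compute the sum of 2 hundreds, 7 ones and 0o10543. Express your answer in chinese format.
Convert 2 hundreds, 7 ones (place-value notation) → 2×100 + 7 = 207 (decimal)
Convert 0o10543 (octal) → 1×4096 + 5×64 + 4×8 + 3 = 4451 (decimal)
Compute 207 + 4451 = 4658
Convert 4658 (decimal) → 4658 = 4×1000 + 6×100 + 5×10 + 8 → 四千六百五十八 (Chinese numeral)
四千六百五十八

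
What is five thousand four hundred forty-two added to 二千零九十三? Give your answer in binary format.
Convert five thousand four hundred forty-two (English words) → 5×1000 + 4×100 + 42 = 5442 (decimal)
Convert 二千零九十三 (Chinese numeral) → 2×1000 + 9×10 + 3 = 2093 (decimal)
Compute 5442 + 2093 = 7535
Convert 7535 (decimal) → 7535 = 4096 + 2048 + 1024 + 256 + 64 + 32 + 8 + 4 + 2 + 1 → 0b1110101101111 (binary)
0b1110101101111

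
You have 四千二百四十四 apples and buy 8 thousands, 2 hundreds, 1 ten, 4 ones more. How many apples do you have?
Convert 四千二百四十四 (Chinese numeral) → 4×1000 + 2×100 + 4×10 + 4 = 4244 (decimal)
Convert 8 thousands, 2 hundreds, 1 ten, 4 ones (place-value notation) → 8×1000 + 2×100 + 1×10 + 4 = 8214 (decimal)
Compute 4244 + 8214 = 12458
12458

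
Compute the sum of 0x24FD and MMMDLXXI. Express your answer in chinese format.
Convert 0x24FD (hexadecimal) → 2×4096 + 4×256 + 15×16 + 13 = 9469 (decimal)
Convert MMMDLXXI (Roman numeral) → 1000 + 1000 + 1000 + 500 + 50 + 10 + 10 + 1 = 3571 (decimal)
Compute 9469 + 3571 = 13040
Convert 13040 (decimal) → 13040 = 1×10000 + 3×1000 + 4×10 → 一万三千零四十 (Chinese numeral)
一万三千零四十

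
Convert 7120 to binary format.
Convert 7120 (decimal) → 7120 = 4096 + 2048 + 512 + 256 + 128 + 64 + 16 → 0b1101111010000 (binary)
0b1101111010000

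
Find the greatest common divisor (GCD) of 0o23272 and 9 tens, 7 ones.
Convert 0o23272 (octal) → 2×4096 + 3×512 + 2×64 + 7×8 + 2 = 9914 (decimal)
Convert 9 tens, 7 ones (place-value notation) → 9×10 + 7 = 97 (decimal)
Compute gcd(9914, 97) = 1
1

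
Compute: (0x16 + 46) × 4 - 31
Convert 0x16 (hexadecimal) → 1×16 + 6 = 22 (decimal)
Expression in decimal: (22 + 46) × 4 - 31
Parentheses first: 22 + 46 = 68
Multiply: 68 × 4 = 272
Subtract: 272 - 31 = 241
241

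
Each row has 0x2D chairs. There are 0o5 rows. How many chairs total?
Convert 0x2D (hexadecimal) → 2×16 + 13 = 45 (decimal)
Convert 0o5 (octal) → 5 (decimal)
Compute 45 × 5 = 225
225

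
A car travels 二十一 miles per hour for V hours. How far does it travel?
Convert 二十一 (Chinese numeral) → 2×10 + 1 = 21 (decimal)
Convert V (Roman numeral) → 5 (decimal)
Compute 21 × 5 = 105
105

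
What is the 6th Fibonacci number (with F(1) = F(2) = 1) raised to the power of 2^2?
Convert the 6th Fibonacci number (with F(1) = F(2) = 1) (Fibonacci index) → 1, 1, 2, 3, 5, 8 → 8 (decimal)
Convert 2^2 (power) → 4 (decimal)
Compute 8 ^ 4 = 4096
4096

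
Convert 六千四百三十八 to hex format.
Convert 六千四百三十八 (Chinese numeral) → 6×1000 + 4×100 + 3×10 + 8 = 6438 (decimal)
Convert 6438 (decimal) → 6438 = 1×4096 + 9×256 + 2×16 + 6 → 0x1926 (hexadecimal)
0x1926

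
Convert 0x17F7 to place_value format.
Convert 0x17F7 (hexadecimal) → 1×4096 + 7×256 + 15×16 + 7 = 6135 (decimal)
Convert 6135 (decimal) → 6135 = 6×1000 + 1×100 + 3×10 + 5 → 6 thousands, 1 hundred, 3 tens, 5 ones (place-value notation)
6 thousands, 1 hundred, 3 tens, 5 ones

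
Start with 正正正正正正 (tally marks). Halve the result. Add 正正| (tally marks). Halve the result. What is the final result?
Convert 正正正正正正 (tally marks) → 5 + 5 + 5 + 5 + 5 + 5 = 30 (decimal)
Start: 30
30 ÷ 2 = 15
Convert 正正| (tally marks) → 5 + 5 + 1 = 11 (decimal)
15 + 11 = 26
26 ÷ 2 = 13
13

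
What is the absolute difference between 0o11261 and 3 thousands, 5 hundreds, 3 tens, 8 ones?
Convert 0o11261 (octal) → 1×4096 + 1×512 + 2×64 + 6×8 + 1 = 4785 (decimal)
Convert 3 thousands, 5 hundreds, 3 tens, 8 ones (place-value notation) → 3×1000 + 5×100 + 3×10 + 8 = 3538 (decimal)
Compute |4785 - 3538| = 1247
1247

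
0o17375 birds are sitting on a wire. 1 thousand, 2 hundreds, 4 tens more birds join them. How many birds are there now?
Convert 0o17375 (octal) → 1×4096 + 7×512 + 3×64 + 7×8 + 5 = 7933 (decimal)
Convert 1 thousand, 2 hundreds, 4 tens (place-value notation) → 1×1000 + 2×100 + 4×10 = 1240 (decimal)
Compute 7933 + 1240 = 9173
9173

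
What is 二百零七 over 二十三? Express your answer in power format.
Convert 二百零七 (Chinese numeral) → 2×100 + 7 = 207 (decimal)
Convert 二十三 (Chinese numeral) → 2×10 + 3 = 23 (decimal)
Compute 207 ÷ 23 = 9
Convert 9 (decimal) → 3^2 (power)
3^2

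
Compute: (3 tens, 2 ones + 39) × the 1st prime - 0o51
Convert 3 tens, 2 ones (place-value notation) → 3×10 + 2 = 32 (decimal)
Convert the 1st prime (prime index) → 2 (decimal)
Convert 0o51 (octal) → 5×8 + 1 = 41 (decimal)
Expression in decimal: (32 + 39) × 2 - 41
Parentheses first: 32 + 39 = 71
Multiply: 71 × 2 = 142
Subtract: 142 - 41 = 101
101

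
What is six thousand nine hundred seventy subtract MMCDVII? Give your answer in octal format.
Convert six thousand nine hundred seventy (English words) → 6×1000 + 9×100 + 70 = 6970 (decimal)
Convert MMCDVII (Roman numeral) → 1000 + 1000 + 400 + 5 + 1 + 1 = 2407 (decimal)
Compute 6970 - 2407 = 4563
Convert 4563 (decimal) → 4563 = 1×4096 + 7×64 + 2×8 + 3 → 0o10723 (octal)
0o10723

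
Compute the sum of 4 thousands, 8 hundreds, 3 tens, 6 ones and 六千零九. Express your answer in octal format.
Convert 4 thousands, 8 hundreds, 3 tens, 6 ones (place-value notation) → 4×1000 + 8×100 + 3×10 + 6 = 4836 (decimal)
Convert 六千零九 (Chinese numeral) → 6×1000 + 9 = 6009 (decimal)
Compute 4836 + 6009 = 10845
Convert 10845 (decimal) → 10845 = 2×4096 + 5×512 + 1×64 + 3×8 + 5 → 0o25135 (octal)
0o25135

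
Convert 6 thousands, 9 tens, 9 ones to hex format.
Convert 6 thousands, 9 tens, 9 ones (place-value notation) → 6×1000 + 9×10 + 9 = 6099 (decimal)
Convert 6099 (decimal) → 6099 = 1×4096 + 7×256 + 13×16 + 3 → 0x17D3 (hexadecimal)
0x17D3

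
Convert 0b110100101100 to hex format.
Convert 0b110100101100 (binary) → 2048 + 1024 + 256 + 32 + 8 + 4 = 3372 (decimal)
Convert 3372 (decimal) → 3372 = 13×256 + 2×16 + 12 → 0xD2C (hexadecimal)
0xD2C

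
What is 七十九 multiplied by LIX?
Convert 七十九 (Chinese numeral) → 7×10 + 9 = 79 (decimal)
Convert LIX (Roman numeral) → 50 + 9 = 59 (decimal)
Compute 79 × 59 = 4661
4661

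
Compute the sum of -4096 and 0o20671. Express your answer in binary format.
Convert 0o20671 (octal) → 2×4096 + 6×64 + 7×8 + 1 = 8633 (decimal)
Compute -4096 + 8633 = 4537
Convert 4537 (decimal) → 4537 = 4096 + 256 + 128 + 32 + 16 + 8 + 1 → 0b1000110111001 (binary)
0b1000110111001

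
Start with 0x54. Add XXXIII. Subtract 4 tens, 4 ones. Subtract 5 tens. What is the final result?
Convert 0x54 (hexadecimal) → 5×16 + 4 = 84 (decimal)
Start: 84
Convert XXXIII (Roman numeral) → 10 + 10 + 10 + 1 + 1 + 1 = 33 (decimal)
84 + 33 = 117
Convert 4 tens, 4 ones (place-value notation) → 4×10 + 4 = 44 (decimal)
117 - 44 = 73
Convert 5 tens (place-value notation) → 5×10 = 50 (decimal)
73 - 50 = 23
23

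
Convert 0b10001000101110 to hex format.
Convert 0b10001000101110 (binary) → 8192 + 512 + 32 + 8 + 4 + 2 = 8750 (decimal)
Convert 8750 (decimal) → 8750 = 2×4096 + 2×256 + 2×16 + 14 → 0x222E (hexadecimal)
0x222E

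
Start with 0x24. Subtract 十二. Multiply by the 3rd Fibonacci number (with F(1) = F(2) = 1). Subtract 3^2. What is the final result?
Convert 0x24 (hexadecimal) → 2×16 + 4 = 36 (decimal)
Start: 36
Convert 十二 (Chinese numeral) → 1×10 + 2 = 12 (decimal)
36 - 12 = 24
Convert the 3rd Fibonacci number (with F(1) = F(2) = 1) (Fibonacci index) → 1, 1, 2 → 2 (decimal)
24 × 2 = 48
Convert 3^2 (power) → 9 (decimal)
48 - 9 = 39
39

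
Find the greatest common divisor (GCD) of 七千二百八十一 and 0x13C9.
Convert 七千二百八十一 (Chinese numeral) → 7×1000 + 2×100 + 8×10 + 1 = 7281 (decimal)
Convert 0x13C9 (hexadecimal) → 1×4096 + 3×256 + 12×16 + 9 = 5065 (decimal)
Compute gcd(7281, 5065) = 1
1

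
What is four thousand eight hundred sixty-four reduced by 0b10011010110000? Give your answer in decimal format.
Convert four thousand eight hundred sixty-four (English words) → 4×1000 + 8×100 + 64 = 4864 (decimal)
Convert 0b10011010110000 (binary) → 8192 + 1024 + 512 + 128 + 32 + 16 = 9904 (decimal)
Compute 4864 - 9904 = -5040
-5040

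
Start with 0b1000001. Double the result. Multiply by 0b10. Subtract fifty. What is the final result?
Convert 0b1000001 (binary) → 64 + 1 = 65 (decimal)
Start: 65
65 × 2 = 130
Convert 0b10 (binary) → 2 (decimal)
130 × 2 = 260
Convert fifty (English words) → 50 (decimal)
260 - 50 = 210
210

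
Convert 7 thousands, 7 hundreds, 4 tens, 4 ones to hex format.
Convert 7 thousands, 7 hundreds, 4 tens, 4 ones (place-value notation) → 7×1000 + 7×100 + 4×10 + 4 = 7744 (decimal)
Convert 7744 (decimal) → 7744 = 1×4096 + 14×256 + 4×16 → 0x1E40 (hexadecimal)
0x1E40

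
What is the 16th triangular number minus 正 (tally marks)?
The 16th triangular number = 16×17/2 = 136
Convert 正 (tally marks) → 5 (decimal)
Compute 136 - 5 = 131
131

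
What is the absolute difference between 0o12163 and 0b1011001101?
Convert 0o12163 (octal) → 1×4096 + 2×512 + 1×64 + 6×8 + 3 = 5235 (decimal)
Convert 0b1011001101 (binary) → 512 + 128 + 64 + 8 + 4 + 1 = 717 (decimal)
Compute |5235 - 717| = 4518
4518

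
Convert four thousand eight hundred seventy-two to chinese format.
Convert four thousand eight hundred seventy-two (English words) → 4×1000 + 8×100 + 72 = 4872 (decimal)
Convert 4872 (decimal) → 4872 = 4×1000 + 8×100 + 7×10 + 2 → 四千八百七十二 (Chinese numeral)
四千八百七十二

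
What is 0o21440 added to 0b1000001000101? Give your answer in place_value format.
Convert 0o21440 (octal) → 2×4096 + 1×512 + 4×64 + 4×8 = 8992 (decimal)
Convert 0b1000001000101 (binary) → 4096 + 64 + 4 + 1 = 4165 (decimal)
Compute 8992 + 4165 = 13157
Convert 13157 (decimal) → 13157 = 13×1000 + 1×100 + 5×10 + 7 → 13 thousands, 1 hundred, 5 tens, 7 ones (place-value notation)
13 thousands, 1 hundred, 5 tens, 7 ones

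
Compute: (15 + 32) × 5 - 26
Parentheses first: 15 + 32 = 47
Multiply: 47 × 5 = 235
Subtract: 235 - 26 = 209
209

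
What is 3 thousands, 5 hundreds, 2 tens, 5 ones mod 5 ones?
Convert 3 thousands, 5 hundreds, 2 tens, 5 ones (place-value notation) → 3×1000 + 5×100 + 2×10 + 5 = 3525 (decimal)
Convert 5 ones (place-value notation) → 5 (decimal)
Compute 3525 mod 5 = 0
0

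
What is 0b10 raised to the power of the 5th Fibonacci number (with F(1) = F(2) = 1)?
Convert 0b10 (binary) → 2 (decimal)
Convert the 5th Fibonacci number (with F(1) = F(2) = 1) (Fibonacci index) → 1, 1, 2, 3, 5 → 5 (decimal)
Compute 2 ^ 5 = 32
32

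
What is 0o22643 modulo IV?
Convert 0o22643 (octal) → 2×4096 + 2×512 + 6×64 + 4×8 + 3 = 9635 (decimal)
Convert IV (Roman numeral) → 4 (decimal)
Compute 9635 mod 4 = 3
3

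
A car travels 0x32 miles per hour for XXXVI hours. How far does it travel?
Convert 0x32 (hexadecimal) → 3×16 + 2 = 50 (decimal)
Convert XXXVI (Roman numeral) → 10 + 10 + 10 + 5 + 1 = 36 (decimal)
Compute 50 × 36 = 1800
1800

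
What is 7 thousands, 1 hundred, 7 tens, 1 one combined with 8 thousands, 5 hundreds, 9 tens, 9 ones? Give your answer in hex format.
Convert 7 thousands, 1 hundred, 7 tens, 1 one (place-value notation) → 7×1000 + 1×100 + 7×10 + 1 = 7171 (decimal)
Convert 8 thousands, 5 hundreds, 9 tens, 9 ones (place-value notation) → 8×1000 + 5×100 + 9×10 + 9 = 8599 (decimal)
Compute 7171 + 8599 = 15770
Convert 15770 (decimal) → 15770 = 3×4096 + 13×256 + 9×16 + 10 → 0x3D9A (hexadecimal)
0x3D9A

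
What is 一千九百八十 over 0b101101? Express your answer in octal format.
Convert 一千九百八十 (Chinese numeral) → 1×1000 + 9×100 + 8×10 = 1980 (decimal)
Convert 0b101101 (binary) → 32 + 8 + 4 + 1 = 45 (decimal)
Compute 1980 ÷ 45 = 44
Convert 44 (decimal) → 44 = 5×8 + 4 → 0o54 (octal)
0o54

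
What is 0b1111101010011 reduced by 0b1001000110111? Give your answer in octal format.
Convert 0b1111101010011 (binary) → 4096 + 2048 + 1024 + 512 + 256 + 64 + 16 + 2 + 1 = 8019 (decimal)
Convert 0b1001000110111 (binary) → 4096 + 512 + 32 + 16 + 4 + 2 + 1 = 4663 (decimal)
Compute 8019 - 4663 = 3356
Convert 3356 (decimal) → 3356 = 6×512 + 4×64 + 3×8 + 4 → 0o6434 (octal)
0o6434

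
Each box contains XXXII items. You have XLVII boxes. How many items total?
Convert XXXII (Roman numeral) → 10 + 10 + 10 + 1 + 1 = 32 (decimal)
Convert XLVII (Roman numeral) → 40 + 5 + 1 + 1 = 47 (decimal)
Compute 32 × 47 = 1504
1504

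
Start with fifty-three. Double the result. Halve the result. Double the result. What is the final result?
Convert fifty-three (English words) → 53 (decimal)
Start: 53
53 × 2 = 106
106 ÷ 2 = 53
53 × 2 = 106
106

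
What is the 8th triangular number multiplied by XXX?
Convert the 8th triangular number (triangular index) → 8×9/2 = 36 (decimal)
Convert XXX (Roman numeral) → 10 + 10 + 10 = 30 (decimal)
Compute 36 × 30 = 1080
1080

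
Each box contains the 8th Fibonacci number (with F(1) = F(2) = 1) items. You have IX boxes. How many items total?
Convert the 8th Fibonacci number (with F(1) = F(2) = 1) (Fibonacci index) → 1, 1, 2, 3, 5, 8, 13, 21 → 21 (decimal)
Convert IX (Roman numeral) → 9 (decimal)
Compute 21 × 9 = 189
189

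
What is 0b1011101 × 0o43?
Convert 0b1011101 (binary) → 64 + 16 + 8 + 4 + 1 = 93 (decimal)
Convert 0o43 (octal) → 4×8 + 3 = 35 (decimal)
Compute 93 × 35 = 3255
3255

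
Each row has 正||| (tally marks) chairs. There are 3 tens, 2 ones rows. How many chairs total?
Convert 正||| (tally marks) → 5 + 3 = 8 (decimal)
Convert 3 tens, 2 ones (place-value notation) → 3×10 + 2 = 32 (decimal)
Compute 8 × 32 = 256
256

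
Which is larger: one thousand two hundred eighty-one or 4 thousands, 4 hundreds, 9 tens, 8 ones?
Convert one thousand two hundred eighty-one (English words) → 1×1000 + 2×100 + 81 = 1281 (decimal)
Convert 4 thousands, 4 hundreds, 9 tens, 8 ones (place-value notation) → 4×1000 + 4×100 + 9×10 + 8 = 4498 (decimal)
Compare 1281 vs 4498: larger = 4498
4498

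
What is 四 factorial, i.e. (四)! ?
Convert 四 (Chinese numeral) → 4 (decimal)
Compute 4! = 24
24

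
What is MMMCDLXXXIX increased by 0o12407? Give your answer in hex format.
Convert MMMCDLXXXIX (Roman numeral) → 1000 + 1000 + 1000 + 400 + 50 + 10 + 10 + 10 + 9 = 3489 (decimal)
Convert 0o12407 (octal) → 1×4096 + 2×512 + 4×64 + 7 = 5383 (decimal)
Compute 3489 + 5383 = 8872
Convert 8872 (decimal) → 8872 = 2×4096 + 2×256 + 10×16 + 8 → 0x22A8 (hexadecimal)
0x22A8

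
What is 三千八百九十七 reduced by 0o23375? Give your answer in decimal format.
Convert 三千八百九十七 (Chinese numeral) → 3×1000 + 8×100 + 9×10 + 7 = 3897 (decimal)
Convert 0o23375 (octal) → 2×4096 + 3×512 + 3×64 + 7×8 + 5 = 9981 (decimal)
Compute 3897 - 9981 = -6084
-6084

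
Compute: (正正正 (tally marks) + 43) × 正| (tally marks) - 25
Convert 正正正 (tally marks) → 5 + 5 + 5 = 15 (decimal)
Convert 正| (tally marks) → 5 + 1 = 6 (decimal)
Expression in decimal: (15 + 43) × 6 - 25
Parentheses first: 15 + 43 = 58
Multiply: 58 × 6 = 348
Subtract: 348 - 25 = 323
323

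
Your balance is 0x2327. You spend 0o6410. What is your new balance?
Convert 0x2327 (hexadecimal) → 2×4096 + 3×256 + 2×16 + 7 = 8999 (decimal)
Convert 0o6410 (octal) → 6×512 + 4×64 + 1×8 = 3336 (decimal)
Compute 8999 - 3336 = 5663
5663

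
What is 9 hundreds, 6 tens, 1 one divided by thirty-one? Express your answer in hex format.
Convert 9 hundreds, 6 tens, 1 one (place-value notation) → 9×100 + 6×10 + 1 = 961 (decimal)
Convert thirty-one (English words) → 31 (decimal)
Compute 961 ÷ 31 = 31
Convert 31 (decimal) → 31 = 1×16 + 15 → 0x1F (hexadecimal)
0x1F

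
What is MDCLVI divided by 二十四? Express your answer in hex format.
Convert MDCLVI (Roman numeral) → 1000 + 500 + 100 + 50 + 5 + 1 = 1656 (decimal)
Convert 二十四 (Chinese numeral) → 2×10 + 4 = 24 (decimal)
Compute 1656 ÷ 24 = 69
Convert 69 (decimal) → 69 = 4×16 + 5 → 0x45 (hexadecimal)
0x45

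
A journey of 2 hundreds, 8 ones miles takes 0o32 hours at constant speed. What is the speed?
Convert 2 hundreds, 8 ones (place-value notation) → 2×100 + 8 = 208 (decimal)
Convert 0o32 (octal) → 3×8 + 2 = 26 (decimal)
Compute 208 ÷ 26 = 8
8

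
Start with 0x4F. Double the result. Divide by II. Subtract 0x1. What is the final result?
Convert 0x4F (hexadecimal) → 4×16 + 15 = 79 (decimal)
Start: 79
79 × 2 = 158
Convert II (Roman numeral) → 1 + 1 = 2 (decimal)
158 ÷ 2 = 79
Convert 0x1 (hexadecimal) → 1 (decimal)
79 - 1 = 78
78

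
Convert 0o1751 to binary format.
Convert 0o1751 (octal) → 1×512 + 7×64 + 5×8 + 1 = 1001 (decimal)
Convert 1001 (decimal) → 1001 = 512 + 256 + 128 + 64 + 32 + 8 + 1 → 0b1111101001 (binary)
0b1111101001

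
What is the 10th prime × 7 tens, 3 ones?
Convert the 10th prime (prime index) → 29 (decimal)
Convert 7 tens, 3 ones (place-value notation) → 7×10 + 3 = 73 (decimal)
Compute 29 × 73 = 2117
2117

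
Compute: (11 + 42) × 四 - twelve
Convert 四 (Chinese numeral) → 4 (decimal)
Convert twelve (English words) → 12 (decimal)
Expression in decimal: (11 + 42) × 4 - 12
Parentheses first: 11 + 42 = 53
Multiply: 53 × 4 = 212
Subtract: 212 - 12 = 200
200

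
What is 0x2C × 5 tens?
Convert 0x2C (hexadecimal) → 2×16 + 12 = 44 (decimal)
Convert 5 tens (place-value notation) → 5×10 = 50 (decimal)
Compute 44 × 50 = 2200
2200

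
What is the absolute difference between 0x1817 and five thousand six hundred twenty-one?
Convert 0x1817 (hexadecimal) → 1×4096 + 8×256 + 1×16 + 7 = 6167 (decimal)
Convert five thousand six hundred twenty-one (English words) → 5×1000 + 6×100 + 21 = 5621 (decimal)
Compute |6167 - 5621| = 546
546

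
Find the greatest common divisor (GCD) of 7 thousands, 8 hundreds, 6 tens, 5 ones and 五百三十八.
Convert 7 thousands, 8 hundreds, 6 tens, 5 ones (place-value notation) → 7×1000 + 8×100 + 6×10 + 5 = 7865 (decimal)
Convert 五百三十八 (Chinese numeral) → 5×100 + 3×10 + 8 = 538 (decimal)
Compute gcd(7865, 538) = 1
1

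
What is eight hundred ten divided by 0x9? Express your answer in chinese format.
Convert eight hundred ten (English words) → 8×100 + 10 = 810 (decimal)
Convert 0x9 (hexadecimal) → 9 (decimal)
Compute 810 ÷ 9 = 90
Convert 90 (decimal) → 90 = 9×10 → 九十 (Chinese numeral)
九十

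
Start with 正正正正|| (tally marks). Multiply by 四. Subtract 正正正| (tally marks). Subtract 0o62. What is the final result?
Convert 正正正正|| (tally marks) → 5 + 5 + 5 + 5 + 2 = 22 (decimal)
Start: 22
Convert 四 (Chinese numeral) → 4 (decimal)
22 × 4 = 88
Convert 正正正| (tally marks) → 5 + 5 + 5 + 1 = 16 (decimal)
88 - 16 = 72
Convert 0o62 (octal) → 6×8 + 2 = 50 (decimal)
72 - 50 = 22
22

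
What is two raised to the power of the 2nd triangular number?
Convert two (English words) → 2 (decimal)
Convert the 2nd triangular number (triangular index) → 2×3/2 = 3 (decimal)
Compute 2 ^ 3 = 8
8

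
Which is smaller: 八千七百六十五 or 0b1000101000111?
Convert 八千七百六十五 (Chinese numeral) → 8×1000 + 7×100 + 6×10 + 5 = 8765 (decimal)
Convert 0b1000101000111 (binary) → 4096 + 256 + 64 + 4 + 2 + 1 = 4423 (decimal)
Compare 8765 vs 4423: smaller = 4423
4423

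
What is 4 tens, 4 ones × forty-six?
Convert 4 tens, 4 ones (place-value notation) → 4×10 + 4 = 44 (decimal)
Convert forty-six (English words) → 46 (decimal)
Compute 44 × 46 = 2024
2024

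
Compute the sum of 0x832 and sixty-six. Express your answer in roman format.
Convert 0x832 (hexadecimal) → 8×256 + 3×16 + 2 = 2098 (decimal)
Convert sixty-six (English words) → 66 (decimal)
Compute 2098 + 66 = 2164
Convert 2164 (decimal) → 2164 = 1000 + 1000 + 100 + 50 + 10 + 4 → MMCLXIV (Roman numeral)
MMCLXIV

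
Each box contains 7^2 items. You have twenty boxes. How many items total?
Convert 7^2 (power) → 49 (decimal)
Convert twenty (English words) → 20 (decimal)
Compute 49 × 20 = 980
980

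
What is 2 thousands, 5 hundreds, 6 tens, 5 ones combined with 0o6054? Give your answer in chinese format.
Convert 2 thousands, 5 hundreds, 6 tens, 5 ones (place-value notation) → 2×1000 + 5×100 + 6×10 + 5 = 2565 (decimal)
Convert 0o6054 (octal) → 6×512 + 5×8 + 4 = 3116 (decimal)
Compute 2565 + 3116 = 5681
Convert 5681 (decimal) → 5681 = 5×1000 + 6×100 + 8×10 + 1 → 五千六百八十一 (Chinese numeral)
五千六百八十一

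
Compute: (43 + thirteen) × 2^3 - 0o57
Convert thirteen (English words) → 13 (decimal)
Convert 2^3 (power) → 8 (decimal)
Convert 0o57 (octal) → 5×8 + 7 = 47 (decimal)
Expression in decimal: (43 + 13) × 8 - 47
Parentheses first: 43 + 13 = 56
Multiply: 56 × 8 = 448
Subtract: 448 - 47 = 401
401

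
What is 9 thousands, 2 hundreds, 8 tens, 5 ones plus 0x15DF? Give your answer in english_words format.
Convert 9 thousands, 2 hundreds, 8 tens, 5 ones (place-value notation) → 9×1000 + 2×100 + 8×10 + 5 = 9285 (decimal)
Convert 0x15DF (hexadecimal) → 1×4096 + 5×256 + 13×16 + 15 = 5599 (decimal)
Compute 9285 + 5599 = 14884
Convert 14884 (decimal) → 14884 = 14×1000 + 8×100 + 84 → fourteen thousand eight hundred eighty-four (English words)
fourteen thousand eight hundred eighty-four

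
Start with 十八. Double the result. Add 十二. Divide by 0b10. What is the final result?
Convert 十八 (Chinese numeral) → 1×10 + 8 = 18 (decimal)
Start: 18
18 × 2 = 36
Convert 十二 (Chinese numeral) → 1×10 + 2 = 12 (decimal)
36 + 12 = 48
Convert 0b10 (binary) → 2 (decimal)
48 ÷ 2 = 24
24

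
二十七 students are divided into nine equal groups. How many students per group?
Convert 二十七 (Chinese numeral) → 2×10 + 7 = 27 (decimal)
Convert nine (English words) → 9 (decimal)
Compute 27 ÷ 9 = 3
3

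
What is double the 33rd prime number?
The 33rd prime number = 137
Compute 137 × 2 = 274
274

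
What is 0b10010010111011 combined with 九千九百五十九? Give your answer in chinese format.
Convert 0b10010010111011 (binary) → 8192 + 1024 + 128 + 32 + 16 + 8 + 2 + 1 = 9403 (decimal)
Convert 九千九百五十九 (Chinese numeral) → 9×1000 + 9×100 + 5×10 + 9 = 9959 (decimal)
Compute 9403 + 9959 = 19362
Convert 19362 (decimal) → 19362 = 1×10000 + 9×1000 + 3×100 + 6×10 + 2 → 一万九千三百六十二 (Chinese numeral)
一万九千三百六十二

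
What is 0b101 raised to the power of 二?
Convert 0b101 (binary) → 4 + 1 = 5 (decimal)
Convert 二 (Chinese numeral) → 2 (decimal)
Compute 5 ^ 2 = 25
25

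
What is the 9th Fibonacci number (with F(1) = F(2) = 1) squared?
The 9th Fibonacci number (with F(1) = F(2) = 1): 1, 1, 2, 3, 5, 8, 13, 21, 34 → 34
Compute 34² = 34 × 34 = 1156
1156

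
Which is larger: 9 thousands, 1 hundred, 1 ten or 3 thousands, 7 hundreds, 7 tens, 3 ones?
Convert 9 thousands, 1 hundred, 1 ten (place-value notation) → 9×1000 + 1×100 + 1×10 = 9110 (decimal)
Convert 3 thousands, 7 hundreds, 7 tens, 3 ones (place-value notation) → 3×1000 + 7×100 + 7×10 + 3 = 3773 (decimal)
Compare 9110 vs 3773: larger = 9110
9110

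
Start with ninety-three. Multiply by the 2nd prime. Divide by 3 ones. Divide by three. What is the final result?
Convert ninety-three (English words) → 93 (decimal)
Start: 93
Convert the 2nd prime (prime index) → 3 (decimal)
93 × 3 = 279
Convert 3 ones (place-value notation) → 3 (decimal)
279 ÷ 3 = 93
Convert three (English words) → 3 (decimal)
93 ÷ 3 = 31
31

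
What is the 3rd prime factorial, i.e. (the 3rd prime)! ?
Convert the 3rd prime (prime index) → 5 (decimal)
Compute 5! = 120
120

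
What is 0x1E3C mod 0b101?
Convert 0x1E3C (hexadecimal) → 1×4096 + 14×256 + 3×16 + 12 = 7740 (decimal)
Convert 0b101 (binary) → 4 + 1 = 5 (decimal)
Compute 7740 mod 5 = 0
0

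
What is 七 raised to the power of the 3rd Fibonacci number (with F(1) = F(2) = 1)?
Convert 七 (Chinese numeral) → 7 (decimal)
Convert the 3rd Fibonacci number (with F(1) = F(2) = 1) (Fibonacci index) → 1, 1, 2 → 2 (decimal)
Compute 7 ^ 2 = 49
49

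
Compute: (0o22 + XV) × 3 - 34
Convert 0o22 (octal) → 2×8 + 2 = 18 (decimal)
Convert XV (Roman numeral) → 10 + 5 = 15 (decimal)
Expression in decimal: (18 + 15) × 3 - 34
Parentheses first: 18 + 15 = 33
Multiply: 33 × 3 = 99
Subtract: 99 - 34 = 65
65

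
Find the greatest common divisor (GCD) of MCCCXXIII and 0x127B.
Convert MCCCXXIII (Roman numeral) → 1000 + 100 + 100 + 100 + 10 + 10 + 1 + 1 + 1 = 1323 (decimal)
Convert 0x127B (hexadecimal) → 1×4096 + 2×256 + 7×16 + 11 = 4731 (decimal)
Compute gcd(1323, 4731) = 3
3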